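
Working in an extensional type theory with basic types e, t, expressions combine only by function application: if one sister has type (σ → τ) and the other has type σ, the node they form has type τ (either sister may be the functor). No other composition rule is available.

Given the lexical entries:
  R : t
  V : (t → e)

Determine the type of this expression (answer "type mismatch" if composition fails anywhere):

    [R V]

[R V]: V is (t → e), R is t; result e.

e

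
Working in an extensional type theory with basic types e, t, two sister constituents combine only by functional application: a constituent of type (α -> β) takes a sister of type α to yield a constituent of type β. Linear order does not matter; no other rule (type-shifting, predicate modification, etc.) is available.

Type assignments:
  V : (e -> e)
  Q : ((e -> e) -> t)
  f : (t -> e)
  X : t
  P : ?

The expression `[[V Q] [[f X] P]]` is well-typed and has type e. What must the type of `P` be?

(e -> (t -> e))

[[V Q] [[f X] P]] must have type e. The sister [V Q] has type t; that is not a function onto e, so [[f X] P] must be the functor, of type (t -> e).
[[f X] P] must have type (t -> e). The sister [f X] has type e; that is not a function onto (t -> e), so P must be the functor, of type (e -> (t -> e)).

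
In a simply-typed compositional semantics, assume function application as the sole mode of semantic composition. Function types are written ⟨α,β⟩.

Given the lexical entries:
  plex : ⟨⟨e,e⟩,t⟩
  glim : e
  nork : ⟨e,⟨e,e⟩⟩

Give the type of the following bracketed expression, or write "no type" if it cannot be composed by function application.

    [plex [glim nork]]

t

[glim nork]: ⟨e,⟨e,e⟩⟩ applied to e yields ⟨e,e⟩.
[plex [glim nork]]: ⟨⟨e,e⟩,t⟩ applied to ⟨e,e⟩ yields t.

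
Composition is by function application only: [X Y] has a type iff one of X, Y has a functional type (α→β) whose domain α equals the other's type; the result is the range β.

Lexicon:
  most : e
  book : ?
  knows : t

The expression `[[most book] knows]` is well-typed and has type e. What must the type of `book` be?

At [[most book] knows] (required: e): knows is t, which is not a function with range e; hence [most book] is the functor — type (t→e).
At [most book] (required: (t→e)): most is e, which is not a function with range (t→e); hence book is the functor — type (e→(t→e)).

(e→(t→e))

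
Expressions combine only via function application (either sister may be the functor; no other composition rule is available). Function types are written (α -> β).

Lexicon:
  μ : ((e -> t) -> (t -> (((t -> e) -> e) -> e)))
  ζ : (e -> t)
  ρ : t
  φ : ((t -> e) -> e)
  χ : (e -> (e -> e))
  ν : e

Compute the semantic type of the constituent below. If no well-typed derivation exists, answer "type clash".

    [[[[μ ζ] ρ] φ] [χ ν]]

e

[μ ζ]: ((e -> t) -> (t -> (((t -> e) -> e) -> e))) applied to (e -> t) yields (t -> (((t -> e) -> e) -> e)).
[[μ ζ] ρ]: (t -> (((t -> e) -> e) -> e)) applied to t yields (((t -> e) -> e) -> e).
[[[μ ζ] ρ] φ]: (((t -> e) -> e) -> e) applied to ((t -> e) -> e) yields e.
[χ ν]: (e -> (e -> e)) applied to e yields (e -> e).
[[[[μ ζ] ρ] φ] [χ ν]]: (e -> e) applied to e yields e.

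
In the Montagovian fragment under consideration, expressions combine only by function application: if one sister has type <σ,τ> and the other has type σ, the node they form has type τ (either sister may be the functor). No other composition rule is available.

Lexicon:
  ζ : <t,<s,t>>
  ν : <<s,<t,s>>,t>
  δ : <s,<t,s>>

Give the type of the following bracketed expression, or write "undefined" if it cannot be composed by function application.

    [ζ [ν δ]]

<s,t>

[ν δ]: ν is <<s,<t,s>>,t>, δ is <s,<t,s>>; result t.
[ζ [ν δ]]: ζ is <t,<s,t>>, [ν δ] is t; result <s,t>.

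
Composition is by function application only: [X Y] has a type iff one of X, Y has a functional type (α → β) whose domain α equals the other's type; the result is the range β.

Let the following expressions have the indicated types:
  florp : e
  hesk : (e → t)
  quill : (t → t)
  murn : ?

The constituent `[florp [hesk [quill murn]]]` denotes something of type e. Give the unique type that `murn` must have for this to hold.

At [florp [hesk [quill murn]]] (required: e): florp is e, which is not a function with range e; hence [hesk [quill murn]] is the functor — type (e → e).
At [hesk [quill murn]] (required: (e → e)): hesk is (e → t), which is not a function with range (e → e); hence [quill murn] is the functor — type ((e → t) → (e → e)).
At [quill murn] (required: ((e → t) → (e → e))): quill is (t → t), which is not a function with range ((e → t) → (e → e)); hence murn is the functor — type ((t → t) → ((e → t) → (e → e))).

((t → t) → ((e → t) → (e → e)))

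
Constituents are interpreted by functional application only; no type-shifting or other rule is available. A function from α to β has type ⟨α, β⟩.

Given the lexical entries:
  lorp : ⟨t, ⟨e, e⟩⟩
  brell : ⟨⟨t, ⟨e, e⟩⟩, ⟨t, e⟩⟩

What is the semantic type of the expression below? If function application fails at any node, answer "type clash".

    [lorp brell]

⟨t, e⟩

[lorp brell] — brell of type ⟨⟨t, ⟨e, e⟩⟩, ⟨t, e⟩⟩ combines with lorp of type ⟨t, ⟨e, e⟩⟩: type ⟨t, e⟩.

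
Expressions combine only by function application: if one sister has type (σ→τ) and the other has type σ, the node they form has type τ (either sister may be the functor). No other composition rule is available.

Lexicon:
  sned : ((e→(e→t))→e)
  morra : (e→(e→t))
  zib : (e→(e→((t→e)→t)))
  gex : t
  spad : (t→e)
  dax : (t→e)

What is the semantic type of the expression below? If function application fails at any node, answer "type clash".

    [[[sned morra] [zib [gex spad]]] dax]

t

[sned morra]: functor sned : ((e→(e→t))→e), argument morra : (e→(e→t)); result e.
[gex spad]: functor spad : (t→e), argument gex : t; result e.
[zib [gex spad]]: functor zib : (e→(e→((t→e)→t))), argument [gex spad] : e; result (e→((t→e)→t)).
[[sned morra] [zib [gex spad]]]: functor [zib [gex spad]] : (e→((t→e)→t)), argument [sned morra] : e; result ((t→e)→t).
[[[sned morra] [zib [gex spad]]] dax]: functor [[sned morra] [zib [gex spad]]] : ((t→e)→t), argument dax : (t→e); result t.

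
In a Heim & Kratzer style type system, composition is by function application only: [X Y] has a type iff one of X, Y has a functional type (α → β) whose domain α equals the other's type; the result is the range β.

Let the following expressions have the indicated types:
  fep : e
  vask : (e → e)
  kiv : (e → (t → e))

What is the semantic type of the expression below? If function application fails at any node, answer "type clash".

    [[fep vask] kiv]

[fep vask]: functor vask : (e → e), argument fep : e; result e.
[[fep vask] kiv]: functor kiv : (e → (t → e)), argument [fep vask] : e; result (t → e).

(t → e)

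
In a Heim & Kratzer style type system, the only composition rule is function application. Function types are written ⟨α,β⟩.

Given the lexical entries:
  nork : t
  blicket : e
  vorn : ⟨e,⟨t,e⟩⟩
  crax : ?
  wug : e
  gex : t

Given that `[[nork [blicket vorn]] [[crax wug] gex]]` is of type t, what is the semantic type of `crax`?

[[nork [blicket vorn]] [[crax wug] gex]] is required to be t. [nork [blicket vorn]] : e cannot yield t as functor, so [[crax wug] gex] : ⟨e,t⟩.
[[crax wug] gex] is required to be ⟨e,t⟩. gex : t cannot yield ⟨e,t⟩ as functor, so [crax wug] : ⟨t,⟨e,t⟩⟩.
[crax wug] is required to be ⟨t,⟨e,t⟩⟩. wug : e cannot yield ⟨t,⟨e,t⟩⟩ as functor, so crax : ⟨e,⟨t,⟨e,t⟩⟩⟩.

⟨e,⟨t,⟨e,t⟩⟩⟩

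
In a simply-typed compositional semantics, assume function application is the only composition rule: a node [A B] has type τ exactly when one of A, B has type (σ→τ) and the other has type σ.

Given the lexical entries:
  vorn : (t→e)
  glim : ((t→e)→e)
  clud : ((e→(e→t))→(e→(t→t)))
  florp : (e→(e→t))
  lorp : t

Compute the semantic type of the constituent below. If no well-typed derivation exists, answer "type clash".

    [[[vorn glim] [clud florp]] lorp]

[vorn glim] — glim of type ((t→e)→e) combines with vorn of type (t→e): type e.
[clud florp] — clud of type ((e→(e→t))→(e→(t→t))) combines with florp of type (e→(e→t)): type (e→(t→t)).
[[vorn glim] [clud florp]] — [clud florp] of type (e→(t→t)) combines with [vorn glim] of type e: type (t→t).
[[[vorn glim] [clud florp]] lorp] — [[vorn glim] [clud florp]] of type (t→t) combines with lorp of type t: type t.

t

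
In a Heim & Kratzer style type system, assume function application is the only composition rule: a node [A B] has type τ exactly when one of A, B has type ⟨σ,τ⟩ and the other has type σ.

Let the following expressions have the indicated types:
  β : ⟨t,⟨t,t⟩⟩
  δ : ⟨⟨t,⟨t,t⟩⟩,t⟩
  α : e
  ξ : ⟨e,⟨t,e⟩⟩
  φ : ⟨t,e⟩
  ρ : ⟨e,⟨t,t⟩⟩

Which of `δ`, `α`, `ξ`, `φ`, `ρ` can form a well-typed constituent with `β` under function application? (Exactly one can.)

δ — combines: δ : ⟨⟨t,⟨t,t⟩⟩,t⟩ takes β : ⟨t,⟨t,t⟩⟩ as argument, giving t.
α : e — does not combine with β.
ξ : ⟨e,⟨t,e⟩⟩ — does not combine with β.
φ : ⟨t,e⟩ — does not combine with β.
ρ : ⟨e,⟨t,t⟩⟩ — does not combine with β.

δ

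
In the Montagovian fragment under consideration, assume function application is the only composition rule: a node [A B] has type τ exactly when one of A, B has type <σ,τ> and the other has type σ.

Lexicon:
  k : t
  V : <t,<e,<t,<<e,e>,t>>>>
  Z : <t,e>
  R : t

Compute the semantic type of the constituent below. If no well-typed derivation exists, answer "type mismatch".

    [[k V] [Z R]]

<t,<<e,e>,t>>

At [k V], V : <t,<e,<t,<<e,e>,t>>>> takes k : t, giving <e,<t,<<e,e>,t>>>.
At [Z R], Z : <t,e> takes R : t, giving e.
At [[k V] [Z R]], [k V] : <e,<t,<<e,e>,t>>> takes [Z R] : e, giving <t,<<e,e>,t>>.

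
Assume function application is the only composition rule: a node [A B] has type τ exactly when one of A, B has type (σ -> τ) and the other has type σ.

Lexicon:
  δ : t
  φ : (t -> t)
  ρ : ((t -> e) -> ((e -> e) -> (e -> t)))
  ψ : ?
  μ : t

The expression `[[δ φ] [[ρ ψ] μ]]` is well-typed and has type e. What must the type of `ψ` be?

At [[δ φ] [[ρ ψ] μ]] (required: e): [δ φ] is t, which is not a function with range e; hence [[ρ ψ] μ] is the functor — type (t -> e).
At [[ρ ψ] μ] (required: (t -> e)): μ is t, which is not a function with range (t -> e); hence [ρ ψ] is the functor — type (t -> (t -> e)).
At [ρ ψ] (required: (t -> (t -> e))): ρ is ((t -> e) -> ((e -> e) -> (e -> t))), which is not a function with range (t -> (t -> e)); hence ψ is the functor — type (((t -> e) -> ((e -> e) -> (e -> t))) -> (t -> (t -> e))).

(((t -> e) -> ((e -> e) -> (e -> t))) -> (t -> (t -> e)))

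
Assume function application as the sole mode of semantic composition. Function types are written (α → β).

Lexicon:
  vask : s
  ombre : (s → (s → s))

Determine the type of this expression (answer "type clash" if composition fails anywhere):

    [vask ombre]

[vask ombre]: functor ombre : (s → (s → s)), argument vask : s; result (s → s).

(s → s)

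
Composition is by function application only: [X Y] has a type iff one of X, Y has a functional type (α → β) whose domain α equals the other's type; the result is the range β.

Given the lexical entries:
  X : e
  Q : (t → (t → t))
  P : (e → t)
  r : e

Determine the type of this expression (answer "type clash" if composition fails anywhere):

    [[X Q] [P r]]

[X Q]: e and (t → (t → t)) cannot combine by function application — type clash.

type clash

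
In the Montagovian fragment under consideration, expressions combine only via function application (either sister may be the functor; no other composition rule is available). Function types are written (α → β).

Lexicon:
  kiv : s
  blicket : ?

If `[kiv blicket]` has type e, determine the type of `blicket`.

For [kiv blicket] to have type e with kiv of type s, blicket must be the function: blicket : (s → e).

(s → e)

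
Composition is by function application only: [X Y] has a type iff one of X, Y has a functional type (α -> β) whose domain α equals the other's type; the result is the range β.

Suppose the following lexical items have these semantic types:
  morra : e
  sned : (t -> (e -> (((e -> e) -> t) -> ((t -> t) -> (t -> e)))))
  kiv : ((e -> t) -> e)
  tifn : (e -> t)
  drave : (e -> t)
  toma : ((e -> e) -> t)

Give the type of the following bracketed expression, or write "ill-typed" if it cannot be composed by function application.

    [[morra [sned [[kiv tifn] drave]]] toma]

[kiv tifn] — kiv of type ((e -> t) -> e) combines with tifn of type (e -> t): type e.
[[kiv tifn] drave] — drave of type (e -> t) combines with [kiv tifn] of type e: type t.
[sned [[kiv tifn] drave]] — sned of type (t -> (e -> (((e -> e) -> t) -> ((t -> t) -> (t -> e))))) combines with [[kiv tifn] drave] of type t: type (e -> (((e -> e) -> t) -> ((t -> t) -> (t -> e)))).
[morra [sned [[kiv tifn] drave]]] — [sned [[kiv tifn] drave]] of type (e -> (((e -> e) -> t) -> ((t -> t) -> (t -> e)))) combines with morra of type e: type (((e -> e) -> t) -> ((t -> t) -> (t -> e))).
[[morra [sned [[kiv tifn] drave]]] toma] — [morra [sned [[kiv tifn] drave]]] of type (((e -> e) -> t) -> ((t -> t) -> (t -> e))) combines with toma of type ((e -> e) -> t): type ((t -> t) -> (t -> e)).

((t -> t) -> (t -> e))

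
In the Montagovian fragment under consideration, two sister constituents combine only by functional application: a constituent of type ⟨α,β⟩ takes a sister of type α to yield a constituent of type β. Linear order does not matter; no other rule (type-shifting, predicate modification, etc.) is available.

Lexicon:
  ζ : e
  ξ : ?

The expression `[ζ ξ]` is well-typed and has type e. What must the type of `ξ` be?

⟨e,e⟩

[ζ ξ] must have type e. The sister ζ has type e; that is not a function onto e, so ξ must be the functor, of type ⟨e,e⟩.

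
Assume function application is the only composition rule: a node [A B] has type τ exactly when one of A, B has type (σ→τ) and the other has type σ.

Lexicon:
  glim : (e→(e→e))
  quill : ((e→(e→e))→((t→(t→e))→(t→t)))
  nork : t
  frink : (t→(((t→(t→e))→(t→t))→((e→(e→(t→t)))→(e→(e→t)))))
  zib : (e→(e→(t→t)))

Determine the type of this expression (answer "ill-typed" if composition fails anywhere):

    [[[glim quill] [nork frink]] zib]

[glim quill]: functor quill : ((e→(e→e))→((t→(t→e))→(t→t))), argument glim : (e→(e→e)); result ((t→(t→e))→(t→t)).
[nork frink]: functor frink : (t→(((t→(t→e))→(t→t))→((e→(e→(t→t)))→(e→(e→t))))), argument nork : t; result (((t→(t→e))→(t→t))→((e→(e→(t→t)))→(e→(e→t)))).
[[glim quill] [nork frink]]: functor [nork frink] : (((t→(t→e))→(t→t))→((e→(e→(t→t)))→(e→(e→t)))), argument [glim quill] : ((t→(t→e))→(t→t)); result ((e→(e→(t→t)))→(e→(e→t))).
[[[glim quill] [nork frink]] zib]: functor [[glim quill] [nork frink]] : ((e→(e→(t→t)))→(e→(e→t))), argument zib : (e→(e→(t→t))); result (e→(e→t)).

(e→(e→t))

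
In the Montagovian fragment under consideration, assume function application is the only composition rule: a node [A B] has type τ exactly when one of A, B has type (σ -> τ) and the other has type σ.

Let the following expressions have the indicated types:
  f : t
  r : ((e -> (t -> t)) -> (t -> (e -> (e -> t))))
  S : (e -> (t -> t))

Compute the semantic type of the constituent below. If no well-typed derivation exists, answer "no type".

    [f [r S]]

(e -> (e -> t))

[r S]: functor r : ((e -> (t -> t)) -> (t -> (e -> (e -> t)))), argument S : (e -> (t -> t)); result (t -> (e -> (e -> t))).
[f [r S]]: functor [r S] : (t -> (e -> (e -> t))), argument f : t; result (e -> (e -> t)).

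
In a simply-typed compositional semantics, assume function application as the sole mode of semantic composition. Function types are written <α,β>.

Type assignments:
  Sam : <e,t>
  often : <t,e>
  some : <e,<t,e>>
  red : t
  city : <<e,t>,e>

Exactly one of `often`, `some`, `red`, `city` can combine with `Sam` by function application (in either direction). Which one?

often : <t,e> — neither side's domain matches the other.
some : <e,<t,e>> — neither side's domain matches the other.
red : t — neither side's domain matches the other.
city — combines: city : <<e,t>,e> takes Sam : <e,t> as argument, giving e.

city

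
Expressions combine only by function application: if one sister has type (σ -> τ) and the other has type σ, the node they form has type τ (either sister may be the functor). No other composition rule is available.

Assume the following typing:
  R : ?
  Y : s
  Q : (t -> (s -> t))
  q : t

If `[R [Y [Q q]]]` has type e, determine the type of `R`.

At [R [Y [Q q]]] (required: e): [Y [Q q]] is t, which is not a function with range e; hence R is the functor — type (t -> e).

(t -> e)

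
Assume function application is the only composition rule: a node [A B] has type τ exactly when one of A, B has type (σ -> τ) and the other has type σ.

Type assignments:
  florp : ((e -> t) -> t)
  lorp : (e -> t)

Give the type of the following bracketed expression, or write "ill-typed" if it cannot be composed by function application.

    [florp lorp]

[florp lorp]: functor florp : ((e -> t) -> t), argument lorp : (e -> t); result t.

t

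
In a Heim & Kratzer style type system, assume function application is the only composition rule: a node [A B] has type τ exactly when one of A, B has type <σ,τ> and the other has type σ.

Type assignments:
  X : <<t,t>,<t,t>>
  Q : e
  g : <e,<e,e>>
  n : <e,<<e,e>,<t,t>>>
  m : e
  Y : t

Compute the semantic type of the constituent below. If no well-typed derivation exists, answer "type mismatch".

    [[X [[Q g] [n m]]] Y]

[Q g] — g of type <e,<e,e>> combines with Q of type e: type <e,e>.
[n m] — n of type <e,<<e,e>,<t,t>>> combines with m of type e: type <<e,e>,<t,t>>.
[[Q g] [n m]] — [n m] of type <<e,e>,<t,t>> combines with [Q g] of type <e,e>: type <t,t>.
[X [[Q g] [n m]]] — X of type <<t,t>,<t,t>> combines with [[Q g] [n m]] of type <t,t>: type <t,t>.
[[X [[Q g] [n m]]] Y] — [X [[Q g] [n m]]] of type <t,t> combines with Y of type t: type t.

t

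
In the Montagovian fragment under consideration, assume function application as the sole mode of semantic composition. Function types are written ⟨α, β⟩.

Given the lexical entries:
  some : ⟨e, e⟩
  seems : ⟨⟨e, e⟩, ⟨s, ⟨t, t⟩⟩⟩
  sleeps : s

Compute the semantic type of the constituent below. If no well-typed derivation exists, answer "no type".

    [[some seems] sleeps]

⟨t, t⟩

[some seems]: ⟨⟨e, e⟩, ⟨s, ⟨t, t⟩⟩⟩ applied to ⟨e, e⟩ yields ⟨s, ⟨t, t⟩⟩.
[[some seems] sleeps]: ⟨s, ⟨t, t⟩⟩ applied to s yields ⟨t, t⟩.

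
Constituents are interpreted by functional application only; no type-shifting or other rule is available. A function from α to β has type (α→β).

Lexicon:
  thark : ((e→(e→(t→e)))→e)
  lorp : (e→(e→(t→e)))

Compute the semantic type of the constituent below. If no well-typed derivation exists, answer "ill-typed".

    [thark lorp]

At [thark lorp], thark : ((e→(e→(t→e)))→e) takes lorp : (e→(e→(t→e))), giving e.

e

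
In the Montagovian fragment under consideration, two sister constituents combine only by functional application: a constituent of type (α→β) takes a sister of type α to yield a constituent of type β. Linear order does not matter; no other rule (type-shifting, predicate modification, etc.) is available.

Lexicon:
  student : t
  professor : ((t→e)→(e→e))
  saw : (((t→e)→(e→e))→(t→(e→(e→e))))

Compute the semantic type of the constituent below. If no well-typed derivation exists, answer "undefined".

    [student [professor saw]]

[professor saw]: saw is (((t→e)→(e→e))→(t→(e→(e→e)))), professor is ((t→e)→(e→e)); result (t→(e→(e→e))).
[student [professor saw]]: [professor saw] is (t→(e→(e→e))), student is t; result (e→(e→e)).

(e→(e→e))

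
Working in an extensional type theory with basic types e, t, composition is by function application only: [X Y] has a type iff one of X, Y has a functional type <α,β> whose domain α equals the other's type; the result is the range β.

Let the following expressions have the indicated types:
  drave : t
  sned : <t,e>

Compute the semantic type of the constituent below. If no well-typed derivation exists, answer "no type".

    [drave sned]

e

[drave sned]: functor sned : <t,e>, argument drave : t; result e.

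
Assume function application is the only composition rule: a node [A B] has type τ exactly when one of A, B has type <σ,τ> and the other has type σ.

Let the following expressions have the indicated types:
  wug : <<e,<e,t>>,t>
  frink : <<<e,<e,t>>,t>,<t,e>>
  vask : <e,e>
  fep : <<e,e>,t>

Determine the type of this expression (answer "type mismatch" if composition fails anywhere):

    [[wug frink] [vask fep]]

e

[wug frink]: functor frink : <<<e,<e,t>>,t>,<t,e>>, argument wug : <<e,<e,t>>,t>; result <t,e>.
[vask fep]: functor fep : <<e,e>,t>, argument vask : <e,e>; result t.
[[wug frink] [vask fep]]: functor [wug frink] : <t,e>, argument [vask fep] : t; result e.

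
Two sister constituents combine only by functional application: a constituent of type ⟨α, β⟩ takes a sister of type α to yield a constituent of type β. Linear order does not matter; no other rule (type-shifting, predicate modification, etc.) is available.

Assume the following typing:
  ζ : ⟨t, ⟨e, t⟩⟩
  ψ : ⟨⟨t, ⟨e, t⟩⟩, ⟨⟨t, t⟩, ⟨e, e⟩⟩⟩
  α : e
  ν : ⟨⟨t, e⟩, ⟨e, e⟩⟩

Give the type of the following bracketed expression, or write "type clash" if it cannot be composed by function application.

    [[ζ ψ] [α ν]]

[ζ ψ]: functor ψ : ⟨⟨t, ⟨e, t⟩⟩, ⟨⟨t, t⟩, ⟨e, e⟩⟩⟩, argument ζ : ⟨t, ⟨e, t⟩⟩; result ⟨⟨t, t⟩, ⟨e, e⟩⟩.
[α ν]: e and ⟨⟨t, e⟩, ⟨e, e⟩⟩ cannot combine by function application — type clash.

type clash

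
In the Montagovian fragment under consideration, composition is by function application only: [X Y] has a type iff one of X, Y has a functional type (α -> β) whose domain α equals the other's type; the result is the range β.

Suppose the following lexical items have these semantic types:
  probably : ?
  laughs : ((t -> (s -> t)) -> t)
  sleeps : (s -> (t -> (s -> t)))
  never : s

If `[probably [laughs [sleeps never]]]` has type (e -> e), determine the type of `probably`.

(t -> (e -> e))

[probably [laughs [sleeps never]]] must have type (e -> e). The sister [laughs [sleeps never]] has type t; that is not a function onto (e -> e), so probably must be the functor, of type (t -> (e -> e)).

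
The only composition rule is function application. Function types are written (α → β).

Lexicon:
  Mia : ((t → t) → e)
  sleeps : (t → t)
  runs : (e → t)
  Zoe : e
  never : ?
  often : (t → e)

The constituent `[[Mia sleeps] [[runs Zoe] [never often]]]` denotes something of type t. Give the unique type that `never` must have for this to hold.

((t → e) → (t → (e → t)))

At [[Mia sleeps] [[runs Zoe] [never often]]] (required: t): [Mia sleeps] is e, which is not a function with range t; hence [[runs Zoe] [never often]] is the functor — type (e → t).
At [[runs Zoe] [never often]] (required: (e → t)): [runs Zoe] is t, which is not a function with range (e → t); hence [never often] is the functor — type (t → (e → t)).
At [never often] (required: (t → (e → t))): often is (t → e), which is not a function with range (t → (e → t)); hence never is the functor — type ((t → e) → (t → (e → t))).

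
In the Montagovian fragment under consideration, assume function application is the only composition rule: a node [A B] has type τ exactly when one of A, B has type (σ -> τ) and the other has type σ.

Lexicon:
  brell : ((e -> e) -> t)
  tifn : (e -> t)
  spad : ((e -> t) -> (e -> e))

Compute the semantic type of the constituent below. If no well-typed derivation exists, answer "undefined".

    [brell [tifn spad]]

t

[tifn spad] — spad of type ((e -> t) -> (e -> e)) combines with tifn of type (e -> t): type (e -> e).
[brell [tifn spad]] — brell of type ((e -> e) -> t) combines with [tifn spad] of type (e -> e): type t.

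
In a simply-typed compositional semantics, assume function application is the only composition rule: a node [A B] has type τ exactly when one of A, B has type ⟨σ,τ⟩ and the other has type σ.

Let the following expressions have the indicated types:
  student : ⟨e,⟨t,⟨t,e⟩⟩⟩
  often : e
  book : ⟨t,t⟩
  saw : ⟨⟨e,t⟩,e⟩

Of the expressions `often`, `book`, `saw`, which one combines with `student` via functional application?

often — combines: student : ⟨e,⟨t,⟨t,e⟩⟩⟩ takes often : e as argument, giving ⟨t,⟨t,e⟩⟩.
book : ⟨t,t⟩ — student needs e; book needs t; neither fits.
saw : ⟨⟨e,t⟩,e⟩ — student needs e; saw needs ⟨e,t⟩; neither fits.

often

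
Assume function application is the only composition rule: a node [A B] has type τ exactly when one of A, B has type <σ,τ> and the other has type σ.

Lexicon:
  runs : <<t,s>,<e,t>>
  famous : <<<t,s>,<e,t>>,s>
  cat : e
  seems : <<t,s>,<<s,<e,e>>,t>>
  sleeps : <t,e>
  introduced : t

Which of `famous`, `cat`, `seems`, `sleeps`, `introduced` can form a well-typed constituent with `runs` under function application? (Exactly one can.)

famous

famous — combines: famous : <<<t,s>,<e,t>>,s> takes runs : <<t,s>,<e,t>> as argument, giving s.
cat : e — neither side's domain matches the other.
seems : <<t,s>,<<s,<e,e>>,t>> — neither side's domain matches the other.
sleeps : <t,e> — neither side's domain matches the other.
introduced : t — neither side's domain matches the other.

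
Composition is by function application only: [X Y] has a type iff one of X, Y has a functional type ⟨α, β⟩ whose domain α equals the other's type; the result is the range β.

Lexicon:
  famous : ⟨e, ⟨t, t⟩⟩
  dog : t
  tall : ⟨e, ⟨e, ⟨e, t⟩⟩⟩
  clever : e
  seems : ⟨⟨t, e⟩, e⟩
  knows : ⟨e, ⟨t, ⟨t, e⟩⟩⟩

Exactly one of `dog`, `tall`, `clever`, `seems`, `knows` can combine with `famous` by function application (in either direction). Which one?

dog : t — neither side's domain matches the other.
tall : ⟨e, ⟨e, ⟨e, t⟩⟩⟩ — neither side's domain matches the other.
clever — combines: famous : ⟨e, ⟨t, t⟩⟩ takes clever : e as argument, giving ⟨t, t⟩.
seems : ⟨⟨t, e⟩, e⟩ — neither side's domain matches the other.
knows : ⟨e, ⟨t, ⟨t, e⟩⟩⟩ — neither side's domain matches the other.

clever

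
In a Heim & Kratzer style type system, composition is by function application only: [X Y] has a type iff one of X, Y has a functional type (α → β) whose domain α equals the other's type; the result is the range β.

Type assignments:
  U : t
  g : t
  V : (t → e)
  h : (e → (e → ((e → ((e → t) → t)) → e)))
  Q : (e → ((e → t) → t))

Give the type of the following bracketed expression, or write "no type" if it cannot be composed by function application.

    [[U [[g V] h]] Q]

[g V] — V of type (t → e) combines with g of type t: type e.
[[g V] h] — h of type (e → (e → ((e → ((e → t) → t)) → e))) combines with [g V] of type e: type (e → ((e → ((e → t) → t)) → e)).
[U [[g V] h]]: t with (e → ((e → ((e → t) → t)) → e)) — neither is a function whose domain matches the other; composition fails here.

no type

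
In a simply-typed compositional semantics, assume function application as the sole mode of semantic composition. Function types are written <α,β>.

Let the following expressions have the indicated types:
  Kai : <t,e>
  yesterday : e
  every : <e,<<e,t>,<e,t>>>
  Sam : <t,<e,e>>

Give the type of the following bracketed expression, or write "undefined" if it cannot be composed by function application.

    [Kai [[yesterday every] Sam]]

[yesterday every]: every is <e,<<e,t>,<e,t>>>, yesterday is e; result <<e,t>,<e,t>>.
At [[yesterday every] Sam]: neither <<e,t>,<e,t>> nor <t,<e,e>> can take the other as argument; the node is ill-typed.

undefined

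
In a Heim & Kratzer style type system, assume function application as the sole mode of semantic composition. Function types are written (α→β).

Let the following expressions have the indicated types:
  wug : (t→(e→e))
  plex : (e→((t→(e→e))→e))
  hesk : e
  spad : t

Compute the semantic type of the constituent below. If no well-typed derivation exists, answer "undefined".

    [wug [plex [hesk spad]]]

[hesk spad]: e and t cannot combine by function application — type clash.

undefined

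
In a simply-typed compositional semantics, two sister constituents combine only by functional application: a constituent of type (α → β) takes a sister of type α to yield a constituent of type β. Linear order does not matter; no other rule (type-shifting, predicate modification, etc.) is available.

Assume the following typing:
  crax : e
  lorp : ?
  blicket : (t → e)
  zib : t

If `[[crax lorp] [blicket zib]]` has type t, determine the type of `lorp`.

(e → (e → t))

[[crax lorp] [blicket zib]] is required to be t. [blicket zib] : e cannot yield t as functor, so [crax lorp] : (e → t).
[crax lorp] is required to be (e → t). crax : e cannot yield (e → t) as functor, so lorp : (e → (e → t)).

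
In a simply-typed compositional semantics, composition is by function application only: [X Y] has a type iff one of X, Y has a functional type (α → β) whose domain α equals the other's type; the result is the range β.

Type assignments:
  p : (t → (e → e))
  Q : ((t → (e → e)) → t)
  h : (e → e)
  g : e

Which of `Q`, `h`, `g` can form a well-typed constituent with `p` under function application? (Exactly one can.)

Q — combines: Q : ((t → (e → e)) → t) takes p : (t → (e → e)) as argument, giving t.
h : (e → e) — no; p wants t, and h wants e.
g : e — no; p wants t, and g wants nothing (atomic).

Q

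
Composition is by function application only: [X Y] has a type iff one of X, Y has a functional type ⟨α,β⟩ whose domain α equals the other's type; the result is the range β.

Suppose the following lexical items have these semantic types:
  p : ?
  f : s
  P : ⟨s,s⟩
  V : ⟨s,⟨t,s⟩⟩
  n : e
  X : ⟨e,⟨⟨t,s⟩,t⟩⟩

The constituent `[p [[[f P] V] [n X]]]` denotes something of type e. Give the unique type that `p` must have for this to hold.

At [p [[[f P] V] [n X]]] (required: e): [[[f P] V] [n X]] is t, which is not a function with range e; hence p is the functor — type ⟨t,e⟩.

⟨t,e⟩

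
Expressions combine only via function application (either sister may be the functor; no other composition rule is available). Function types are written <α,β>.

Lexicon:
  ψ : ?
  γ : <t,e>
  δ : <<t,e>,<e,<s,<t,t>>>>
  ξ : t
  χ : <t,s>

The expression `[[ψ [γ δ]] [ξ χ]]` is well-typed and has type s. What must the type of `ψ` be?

At [[ψ [γ δ]] [ξ χ]] (required: s): [ξ χ] is s, which is not a function with range s; hence [ψ [γ δ]] is the functor — type <s,s>.
At [ψ [γ δ]] (required: <s,s>): [γ δ] is <e,<s,<t,t>>>, which is not a function with range <s,s>; hence ψ is the functor — type <<e,<s,<t,t>>>,<s,s>>.

<<e,<s,<t,t>>>,<s,s>>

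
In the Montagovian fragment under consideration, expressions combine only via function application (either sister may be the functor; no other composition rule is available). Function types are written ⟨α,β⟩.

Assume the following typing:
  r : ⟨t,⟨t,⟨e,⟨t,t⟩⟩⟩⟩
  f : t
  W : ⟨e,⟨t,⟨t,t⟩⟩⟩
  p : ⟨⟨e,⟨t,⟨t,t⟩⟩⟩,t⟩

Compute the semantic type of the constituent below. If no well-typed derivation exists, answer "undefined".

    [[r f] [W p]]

⟨e,⟨t,t⟩⟩

[r f] — r of type ⟨t,⟨t,⟨e,⟨t,t⟩⟩⟩⟩ combines with f of type t: type ⟨t,⟨e,⟨t,t⟩⟩⟩.
[W p] — p of type ⟨⟨e,⟨t,⟨t,t⟩⟩⟩,t⟩ combines with W of type ⟨e,⟨t,⟨t,t⟩⟩⟩: type t.
[[r f] [W p]] — [r f] of type ⟨t,⟨e,⟨t,t⟩⟩⟩ combines with [W p] of type t: type ⟨e,⟨t,t⟩⟩.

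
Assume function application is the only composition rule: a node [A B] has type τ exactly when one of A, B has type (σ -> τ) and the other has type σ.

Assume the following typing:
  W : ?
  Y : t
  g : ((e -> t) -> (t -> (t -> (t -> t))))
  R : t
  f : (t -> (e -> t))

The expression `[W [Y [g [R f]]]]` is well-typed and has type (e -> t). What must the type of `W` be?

((t -> (t -> t)) -> (e -> t))

[W [Y [g [R f]]]] is required to be (e -> t). [Y [g [R f]]] : (t -> (t -> t)) cannot yield (e -> t) as functor, so W : ((t -> (t -> t)) -> (e -> t)).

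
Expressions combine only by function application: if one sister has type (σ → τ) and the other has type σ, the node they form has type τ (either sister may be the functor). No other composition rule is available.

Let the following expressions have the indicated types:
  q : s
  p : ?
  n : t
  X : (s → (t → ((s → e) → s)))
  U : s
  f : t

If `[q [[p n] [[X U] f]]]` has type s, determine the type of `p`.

(t → (((s → e) → s) → (s → s)))

At [q [[p n] [[X U] f]]] (required: s): q is s, which is not a function with range s; hence [[p n] [[X U] f]] is the functor — type (s → s).
At [[p n] [[X U] f]] (required: (s → s)): [[X U] f] is ((s → e) → s), which is not a function with range (s → s); hence [p n] is the functor — type (((s → e) → s) → (s → s)).
At [p n] (required: (((s → e) → s) → (s → s))): n is t, which is not a function with range (((s → e) → s) → (s → s)); hence p is the functor — type (t → (((s → e) → s) → (s → s))).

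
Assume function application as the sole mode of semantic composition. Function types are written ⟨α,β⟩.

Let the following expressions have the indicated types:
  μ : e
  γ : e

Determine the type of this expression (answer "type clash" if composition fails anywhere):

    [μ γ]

type clash

[μ γ]: e with e — neither is a function whose domain matches the other; composition fails here.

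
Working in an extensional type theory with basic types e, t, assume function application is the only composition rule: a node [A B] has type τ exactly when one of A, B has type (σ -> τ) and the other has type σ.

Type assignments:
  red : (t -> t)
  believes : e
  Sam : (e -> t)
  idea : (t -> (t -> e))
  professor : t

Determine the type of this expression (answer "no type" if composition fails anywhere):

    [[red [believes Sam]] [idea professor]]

[believes Sam]: (e -> t) applied to e yields t.
[red [believes Sam]]: (t -> t) applied to t yields t.
[idea professor]: (t -> (t -> e)) applied to t yields (t -> e).
[[red [believes Sam]] [idea professor]]: (t -> e) applied to t yields e.

e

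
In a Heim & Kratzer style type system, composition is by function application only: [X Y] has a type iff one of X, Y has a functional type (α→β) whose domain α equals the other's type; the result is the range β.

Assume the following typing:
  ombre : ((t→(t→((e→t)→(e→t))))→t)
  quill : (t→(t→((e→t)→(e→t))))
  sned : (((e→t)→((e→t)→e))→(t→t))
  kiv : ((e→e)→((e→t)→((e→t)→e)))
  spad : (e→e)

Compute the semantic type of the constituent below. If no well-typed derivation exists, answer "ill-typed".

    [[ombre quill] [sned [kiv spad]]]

t

[ombre quill]: ombre is ((t→(t→((e→t)→(e→t))))→t), quill is (t→(t→((e→t)→(e→t)))); result t.
[kiv spad]: kiv is ((e→e)→((e→t)→((e→t)→e))), spad is (e→e); result ((e→t)→((e→t)→e)).
[sned [kiv spad]]: sned is (((e→t)→((e→t)→e))→(t→t)), [kiv spad] is ((e→t)→((e→t)→e)); result (t→t).
[[ombre quill] [sned [kiv spad]]]: [sned [kiv spad]] is (t→t), [ombre quill] is t; result t.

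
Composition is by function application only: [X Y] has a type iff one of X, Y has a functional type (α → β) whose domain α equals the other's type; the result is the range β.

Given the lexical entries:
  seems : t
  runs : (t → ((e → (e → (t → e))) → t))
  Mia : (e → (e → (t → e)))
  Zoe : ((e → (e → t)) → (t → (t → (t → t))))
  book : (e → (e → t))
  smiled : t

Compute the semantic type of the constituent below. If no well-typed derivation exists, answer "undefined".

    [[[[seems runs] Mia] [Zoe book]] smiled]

[seems runs]: runs is (t → ((e → (e → (t → e))) → t)), seems is t; result ((e → (e → (t → e))) → t).
[[seems runs] Mia]: [seems runs] is ((e → (e → (t → e))) → t), Mia is (e → (e → (t → e))); result t.
[Zoe book]: Zoe is ((e → (e → t)) → (t → (t → (t → t)))), book is (e → (e → t)); result (t → (t → (t → t))).
[[[seems runs] Mia] [Zoe book]]: [Zoe book] is (t → (t → (t → t))), [[seems runs] Mia] is t; result (t → (t → t)).
[[[[seems runs] Mia] [Zoe book]] smiled]: [[[seems runs] Mia] [Zoe book]] is (t → (t → t)), smiled is t; result (t → t).

(t → t)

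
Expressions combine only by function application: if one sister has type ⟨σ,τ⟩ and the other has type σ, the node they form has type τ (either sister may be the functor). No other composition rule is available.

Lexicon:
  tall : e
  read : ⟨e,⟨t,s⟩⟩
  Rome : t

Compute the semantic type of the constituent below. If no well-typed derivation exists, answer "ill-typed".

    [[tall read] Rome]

[tall read]: functor read : ⟨e,⟨t,s⟩⟩, argument tall : e; result ⟨t,s⟩.
[[tall read] Rome]: functor [tall read] : ⟨t,s⟩, argument Rome : t; result s.

s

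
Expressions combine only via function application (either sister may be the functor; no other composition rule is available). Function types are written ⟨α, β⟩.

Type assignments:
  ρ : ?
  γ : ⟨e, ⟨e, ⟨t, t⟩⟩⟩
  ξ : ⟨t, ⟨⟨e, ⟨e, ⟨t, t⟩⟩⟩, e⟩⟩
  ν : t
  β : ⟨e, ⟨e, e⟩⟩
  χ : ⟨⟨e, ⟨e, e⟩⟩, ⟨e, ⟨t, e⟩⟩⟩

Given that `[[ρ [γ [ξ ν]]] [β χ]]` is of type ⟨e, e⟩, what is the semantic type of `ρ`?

⟨e, ⟨⟨e, ⟨t, e⟩⟩, ⟨e, e⟩⟩⟩

[[ρ [γ [ξ ν]]] [β χ]] is required to be ⟨e, e⟩. [β χ] : ⟨e, ⟨t, e⟩⟩ cannot yield ⟨e, e⟩ as functor, so [ρ [γ [ξ ν]]] : ⟨⟨e, ⟨t, e⟩⟩, ⟨e, e⟩⟩.
[ρ [γ [ξ ν]]] is required to be ⟨⟨e, ⟨t, e⟩⟩, ⟨e, e⟩⟩. [γ [ξ ν]] : e cannot yield ⟨⟨e, ⟨t, e⟩⟩, ⟨e, e⟩⟩ as functor, so ρ : ⟨e, ⟨⟨e, ⟨t, e⟩⟩, ⟨e, e⟩⟩⟩.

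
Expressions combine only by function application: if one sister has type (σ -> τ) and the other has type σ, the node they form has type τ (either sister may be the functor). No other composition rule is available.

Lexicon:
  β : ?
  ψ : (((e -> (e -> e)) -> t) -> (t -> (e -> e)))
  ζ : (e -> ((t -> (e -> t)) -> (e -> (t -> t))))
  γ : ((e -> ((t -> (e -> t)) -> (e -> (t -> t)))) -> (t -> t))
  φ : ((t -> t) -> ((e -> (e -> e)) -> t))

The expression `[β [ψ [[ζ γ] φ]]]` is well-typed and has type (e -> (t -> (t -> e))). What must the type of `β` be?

For [β [ψ [[ζ γ] φ]]] to have type (e -> (t -> (t -> e))) with [ψ [[ζ γ] φ]] of type (t -> (e -> e)), β must be the function: β : ((t -> (e -> e)) -> (e -> (t -> (t -> e)))).

((t -> (e -> e)) -> (e -> (t -> (t -> e))))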